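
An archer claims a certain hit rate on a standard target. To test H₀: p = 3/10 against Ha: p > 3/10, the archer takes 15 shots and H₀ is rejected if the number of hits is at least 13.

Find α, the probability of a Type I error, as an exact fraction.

8719352487/1000000000000000

α = P(reject H₀ | H₀ true) = P(Y ≥ 13 | p = 3/10), with Y ~ Binomial(15, 3/10).
Summing C(15,j)(3/10)^j(7/10)^{15−j} for j = 13,…,15 gives 8719352487/1000000000000000.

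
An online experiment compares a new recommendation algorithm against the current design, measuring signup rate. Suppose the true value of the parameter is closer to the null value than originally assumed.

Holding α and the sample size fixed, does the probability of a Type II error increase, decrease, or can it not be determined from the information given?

It increases.

A smaller true effect puts the Ha sampling distribution closer to H₀, so more of it falls in the non-rejection region.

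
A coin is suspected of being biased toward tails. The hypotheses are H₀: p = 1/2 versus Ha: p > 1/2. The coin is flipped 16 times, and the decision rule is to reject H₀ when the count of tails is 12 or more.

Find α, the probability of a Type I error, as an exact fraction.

2517/65536

α = P(reject H₀ | H₀ true) = P(X ≥ 12 | p = 1/2), with X ~ Binomial(16, 1/2).
Summing the upper tail: (1820 + 560 + 120 + 16 + 1) / 2^16 = 2517/65536.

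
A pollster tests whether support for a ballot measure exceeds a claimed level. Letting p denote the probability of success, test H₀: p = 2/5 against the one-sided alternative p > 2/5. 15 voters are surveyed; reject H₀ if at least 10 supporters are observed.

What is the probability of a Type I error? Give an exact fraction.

1032510464/30517578125

α = P(reject H₀ | H₀ true) = P(S ≥ 10 | p = 2/5), with S ~ Binomial(15, 2/5).
P(S ≥ 10) = Σ_{j=10}^{15} C(15,j)·(2/5)^j·(3/5)^{15-j} = 1032510464/30517578125.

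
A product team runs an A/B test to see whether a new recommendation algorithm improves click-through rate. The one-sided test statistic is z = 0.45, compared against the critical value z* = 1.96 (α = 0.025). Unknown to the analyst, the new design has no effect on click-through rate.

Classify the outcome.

No error — this is a correct decision.

The conventional null hypothesis is that the new design has no effect on click-through rate.
Since z = 0.45 ≤ z* = 1.96, H₀ is not rejected.
H₀ is true (actually the new design has no effect on click-through rate).
The decision matches the true state — no error.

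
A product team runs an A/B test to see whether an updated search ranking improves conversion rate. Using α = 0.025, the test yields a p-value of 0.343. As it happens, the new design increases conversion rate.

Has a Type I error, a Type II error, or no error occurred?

Type II error

The conventional null hypothesis is that the new design has no effect on conversion rate.
Since p = 0.343 ≥ α = 0.025, H₀ is not rejected.
H₀ is false (actually the new design increases conversion rate).
Failing to reject a false H₀ is a Type II error.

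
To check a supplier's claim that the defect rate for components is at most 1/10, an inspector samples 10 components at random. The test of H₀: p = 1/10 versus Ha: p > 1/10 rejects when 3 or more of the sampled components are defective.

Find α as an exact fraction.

87738533/1250000000

The significance level is the probability, assuming p = 1/10, of seeing 3 or more defectives in 10 draws.
Computing the lower-tail complement: 1 − 1162261467/1250000000 = 87738533/1250000000.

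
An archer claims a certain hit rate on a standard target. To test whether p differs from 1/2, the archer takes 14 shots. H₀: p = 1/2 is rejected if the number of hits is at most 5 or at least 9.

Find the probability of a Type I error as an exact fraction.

3473/8192

Under H₀, X ~ Binomial(14, 1/2); α is the probability of landing in either tail, P(X ≤ 5) + P(X ≥ 9).
Each tail has probability (1 + 14 + 91 + 364 + 1001 + 2002)/16384; doubling gives α = 6946/16384 = 3473/8192.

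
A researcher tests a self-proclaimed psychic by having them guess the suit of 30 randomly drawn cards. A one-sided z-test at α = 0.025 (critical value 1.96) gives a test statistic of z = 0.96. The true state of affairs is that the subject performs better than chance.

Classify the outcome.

Type II error

The conventional null hypothesis is that the subject is guessing at random (p = 1/4).
Since z = 0.96 ≤ z* = 1.96, H₀ is not rejected.
H₀ is false (actually the subject performs better than chance).
Failing to reject a false H₀ is a Type II error.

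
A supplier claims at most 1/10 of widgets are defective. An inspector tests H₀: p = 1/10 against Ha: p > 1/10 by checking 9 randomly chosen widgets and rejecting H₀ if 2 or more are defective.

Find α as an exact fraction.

The significance level is the probability, assuming p = 1/10, of seeing 2 or more defectives in 9 draws.
Via the complement, α = 1 − Σ_{j=0}^{1} C(9,j)(1/10)^j(9/10)^{9-j} = 112579511/500000000.

112579511/500000000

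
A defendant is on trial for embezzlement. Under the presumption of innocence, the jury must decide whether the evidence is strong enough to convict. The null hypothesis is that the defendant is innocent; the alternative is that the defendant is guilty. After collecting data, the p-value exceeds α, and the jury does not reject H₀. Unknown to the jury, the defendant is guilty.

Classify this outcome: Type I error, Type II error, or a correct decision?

H₀ was not rejected, but H₀ is actually false.
Failing to reject a false null hypothesis is a Type II error (false negative).

Type II error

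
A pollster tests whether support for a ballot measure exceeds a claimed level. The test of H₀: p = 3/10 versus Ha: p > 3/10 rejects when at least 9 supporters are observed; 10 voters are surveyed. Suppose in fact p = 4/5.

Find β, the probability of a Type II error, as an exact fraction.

β = P(fail to reject H₀ | Ha true) = P(X ≤ 8 | p = 4/5), X ~ Binomial(10, 4/5).
Summing C(10,j)·(4/5)^j·(1/5)^{10-j} for j = 0..8 gives 6095609/9765625.

6095609/9765625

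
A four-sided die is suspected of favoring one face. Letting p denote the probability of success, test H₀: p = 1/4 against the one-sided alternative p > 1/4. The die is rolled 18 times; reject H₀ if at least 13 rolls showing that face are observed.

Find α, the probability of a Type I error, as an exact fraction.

588337/17179869184

The Type I error probability is α = P(K ≥ 13) computed under H₀, where K ~ Binomial(18, 1/4).
Summing C(18,j)(1/4)^j(3/4)^{18−j} for j = 13,…,18 gives 588337/17179869184.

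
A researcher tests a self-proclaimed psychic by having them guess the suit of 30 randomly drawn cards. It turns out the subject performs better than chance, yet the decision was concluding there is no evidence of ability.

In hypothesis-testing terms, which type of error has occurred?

The null hypothesis here is that the subject is guessing at random (p = 1/4).
'Concluding there is no evidence of ability' corresponds to failing to reject H₀.
H₀ was not rejected but H₀ is false — a Type II error (false negative).

Type II error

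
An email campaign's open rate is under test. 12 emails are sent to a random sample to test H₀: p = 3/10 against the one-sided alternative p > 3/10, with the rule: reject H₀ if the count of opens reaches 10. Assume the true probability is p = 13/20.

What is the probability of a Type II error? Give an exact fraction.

Under the alternative p = 13/20, Y ~ Binomial(12, 13/20); β is the probability the test does not reject, P(Y < 10).
Adding the binomial probabilities P(Y=0)+…+P(Y=9) at p = 13/20 gives 695265215827749/819200000000000.

695265215827749/819200000000000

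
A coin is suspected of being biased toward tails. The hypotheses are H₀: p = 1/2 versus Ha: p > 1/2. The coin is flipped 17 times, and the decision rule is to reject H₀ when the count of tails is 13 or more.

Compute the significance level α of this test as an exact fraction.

The Type I error probability is α = P(K ≥ 13) computed under H₀, where K ~ Binomial(17, 1/2).
Summing the upper tail: (2380 + 680 + 136 + 17 + 1) / 2^17 = 3214/131072 = 1607/65536.

1607/65536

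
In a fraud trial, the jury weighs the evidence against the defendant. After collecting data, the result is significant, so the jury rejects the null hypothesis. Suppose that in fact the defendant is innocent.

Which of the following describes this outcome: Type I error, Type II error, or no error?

The conventional null hypothesis here is that the defendant is innocent.
H₀ was rejected, but H₀ is actually true.
Rejecting a true null hypothesis is a Type I error (false positive).

Type I error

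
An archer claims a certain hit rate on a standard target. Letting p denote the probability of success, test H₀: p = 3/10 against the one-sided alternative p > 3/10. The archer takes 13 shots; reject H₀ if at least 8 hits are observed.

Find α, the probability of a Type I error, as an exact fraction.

45557031771/2500000000000

α = P(reject H₀ | H₀ true) = P(Y ≥ 8 | p = 3/10), with Y ~ Binomial(13, 3/10).
Adding the binomial terms for j = 8 through 13 with p = 3/10 yields 45557031771/2500000000000.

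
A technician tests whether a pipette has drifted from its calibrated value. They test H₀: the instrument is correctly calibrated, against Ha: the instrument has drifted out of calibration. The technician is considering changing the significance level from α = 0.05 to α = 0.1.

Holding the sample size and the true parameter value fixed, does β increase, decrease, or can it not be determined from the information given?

It decreases.

Relaxing α lowers the evidence threshold; under Ha, outcomes that previously fell short now trigger rejection.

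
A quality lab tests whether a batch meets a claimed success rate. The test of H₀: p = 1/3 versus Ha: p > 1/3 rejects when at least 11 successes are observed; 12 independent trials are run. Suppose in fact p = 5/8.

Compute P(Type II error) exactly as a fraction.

66717523611/68719476736

β = P(fail to reject H₀ | Ha true) = P(K ≤ 10 | p = 5/8), K ~ Binomial(12, 5/8).
Equivalently, β = 1 − P(K ≥ 11) = 66717523611/68719476736.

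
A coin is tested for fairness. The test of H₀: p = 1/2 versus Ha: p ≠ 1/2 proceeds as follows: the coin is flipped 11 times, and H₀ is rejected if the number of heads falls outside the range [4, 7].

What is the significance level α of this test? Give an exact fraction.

α = P(K ≤ 3 or K ≥ 8 | p = 1/2), K ~ Binomial(11, 1/2).
Each tail has probability (1 + 11 + 55 + 165)/2048; doubling gives α = 464/2048 = 29/128.

29/128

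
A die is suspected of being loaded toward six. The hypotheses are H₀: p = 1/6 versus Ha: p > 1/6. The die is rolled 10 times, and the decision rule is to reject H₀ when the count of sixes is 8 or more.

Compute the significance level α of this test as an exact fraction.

The Type I error probability is α = P(S ≥ 8) computed under H₀, where S ~ Binomial(10, 1/6).
Adding the binomial terms for j = 8 through 10 with p = 1/6 yields 49/2519424.

49/2519424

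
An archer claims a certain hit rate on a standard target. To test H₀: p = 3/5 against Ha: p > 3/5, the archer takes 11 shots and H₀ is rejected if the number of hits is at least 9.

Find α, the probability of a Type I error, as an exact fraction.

Under H₀, X ~ Binomial(11, 3/5), and α = P(X ≥ 9).
Adding the binomial terms for j = 9 through 11 with p = 3/5 yields 1161297/9765625.

1161297/9765625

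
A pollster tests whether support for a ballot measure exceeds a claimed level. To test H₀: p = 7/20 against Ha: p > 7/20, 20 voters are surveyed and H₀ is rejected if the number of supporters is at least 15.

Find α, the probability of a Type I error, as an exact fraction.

8141536504788768391093/26214400000000000000000000

α = P(reject H₀ | H₀ true) = P(S ≥ 15 | p = 7/20), with S ~ Binomial(20, 7/20).
Adding the binomial terms for j = 15 through 20 with p = 7/20 yields 8141536504788768391093/26214400000000000000000000.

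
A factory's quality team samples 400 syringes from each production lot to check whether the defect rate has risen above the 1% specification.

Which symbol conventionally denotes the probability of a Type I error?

P(Type I error) = P(reject H₀ | H₀ true) = α, the significance level.

α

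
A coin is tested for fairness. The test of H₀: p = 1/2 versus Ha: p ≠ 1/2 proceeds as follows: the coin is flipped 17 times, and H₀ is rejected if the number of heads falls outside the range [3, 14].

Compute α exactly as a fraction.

77/32768

Under H₀, K ~ Binomial(17, 1/2); α is the probability of landing in either tail, P(K ≤ 2) + P(K ≥ 15).
By symmetry, α = 2·P(K ≤ 2) = 2·(1 + 17 + 136)/131072 = 308/131072 = 77/32768.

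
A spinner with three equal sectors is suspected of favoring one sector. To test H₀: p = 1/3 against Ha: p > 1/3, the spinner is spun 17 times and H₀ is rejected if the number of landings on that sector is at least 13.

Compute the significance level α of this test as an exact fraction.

Under H₀, S ~ Binomial(17, 1/3), and α = P(S ≥ 13).
Adding the binomial terms for j = 13 through 17 with p = 1/3 yields 44099/129140163.

44099/129140163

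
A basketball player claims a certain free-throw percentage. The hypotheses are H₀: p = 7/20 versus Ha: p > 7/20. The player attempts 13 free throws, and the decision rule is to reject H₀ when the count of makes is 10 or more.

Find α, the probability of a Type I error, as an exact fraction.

5149806264519/2048000000000000

α = P(reject H₀ | H₀ true) = P(S ≥ 10 | p = 7/20), with S ~ Binomial(13, 7/20).
Adding the binomial terms for j = 10 through 13 with p = 7/20 yields 5149806264519/2048000000000000.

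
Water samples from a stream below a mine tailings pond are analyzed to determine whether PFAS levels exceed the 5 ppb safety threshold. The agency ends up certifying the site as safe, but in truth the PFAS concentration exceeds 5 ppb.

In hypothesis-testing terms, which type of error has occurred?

Type II error

The null hypothesis here is that the PFAS concentration is at or below 5 ppb (safe).
'Certifying the site as safe' corresponds to failing to reject H₀.
H₀ was not rejected but H₀ is false — a Type II error (false negative).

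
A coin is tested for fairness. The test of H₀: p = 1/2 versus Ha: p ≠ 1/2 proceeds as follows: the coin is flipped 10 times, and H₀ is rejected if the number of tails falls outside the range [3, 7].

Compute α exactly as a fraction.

7/64

Under H₀, X ~ Binomial(10, 1/2); α is the probability of landing in either tail, P(X ≤ 2) + P(X ≥ 8).
Each tail has probability (1 + 10 + 45)/1024; doubling gives α = 112/1024 = 7/64.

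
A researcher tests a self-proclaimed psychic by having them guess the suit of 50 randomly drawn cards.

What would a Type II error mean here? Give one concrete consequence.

With the conventional null hypothesis that the subject is guessing at random (p = 1/4):
A Type II error is failing to reject H₀ when H₀ is false.
Here that means concluding there is no evidence of ability when actually the subject performs better than chance.

A Type II error would mean concluding that the subject is guessing at random (p = 1/4) (or at least failing to establish that the subject performs better than chance) when in fact the subject performs better than chance. Consequence: genuine ability (if it existed) would go unrecognized.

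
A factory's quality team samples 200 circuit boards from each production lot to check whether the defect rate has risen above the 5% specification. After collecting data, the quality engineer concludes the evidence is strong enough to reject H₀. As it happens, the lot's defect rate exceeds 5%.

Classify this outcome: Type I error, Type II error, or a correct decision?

The conventional null hypothesis here is that the lot's defect rate is 5% (within specification).
The test rejected a false H₀ — the decision matches the true state.

No error — this is a correct decision.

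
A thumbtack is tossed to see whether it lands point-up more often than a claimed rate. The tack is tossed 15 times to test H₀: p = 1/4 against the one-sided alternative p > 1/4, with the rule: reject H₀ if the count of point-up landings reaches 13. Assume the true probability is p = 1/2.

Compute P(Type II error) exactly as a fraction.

Under the alternative p = 1/2, X ~ Binomial(15, 1/2); β is the probability the test does not reject, P(X < 13).
Summing C(15,j)·(1/2)^j·(1/2)^{15-j} for j = 0..12 gives 32647/32768.

32647/32768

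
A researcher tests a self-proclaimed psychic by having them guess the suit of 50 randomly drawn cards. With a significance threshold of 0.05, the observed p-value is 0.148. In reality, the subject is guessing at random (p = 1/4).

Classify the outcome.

No error — this is a correct decision.

The conventional null hypothesis is that the subject is guessing at random (p = 1/4).
Since p = 0.148 ≥ α = 0.05, H₀ is not rejected.
H₀ is true (actually the subject is guessing at random (p = 1/4)).
The decision matches the true state — no error.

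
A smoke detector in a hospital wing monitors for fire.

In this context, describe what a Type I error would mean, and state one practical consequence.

With the conventional null hypothesis that there is no fire:
A Type I error is rejecting H₀ when H₀ is true.
Here that means sounding the alarm and evacuating the building when actually there is no fire.

A Type I error would mean concluding that there is a fire when in fact there is no fire. Consequence: the building is evacuated for a false alarm, disrupting work.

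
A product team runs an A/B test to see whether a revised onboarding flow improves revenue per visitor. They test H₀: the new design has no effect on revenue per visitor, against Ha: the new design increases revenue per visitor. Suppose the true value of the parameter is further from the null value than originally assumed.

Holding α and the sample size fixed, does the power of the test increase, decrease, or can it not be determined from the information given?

It increases.

A bigger departure from H₀ is easier for the test to detect, so it fails to reject less often.
Since power = 1 − β and β decreases, power increases.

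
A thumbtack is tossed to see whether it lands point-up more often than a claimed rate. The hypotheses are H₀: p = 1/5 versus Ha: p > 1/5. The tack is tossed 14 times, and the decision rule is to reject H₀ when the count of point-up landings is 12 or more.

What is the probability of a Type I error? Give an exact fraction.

The Type I error probability is α = P(X ≥ 12) computed under H₀, where X ~ Binomial(14, 1/5).
P(X ≥ 12) = Σ_{j=12}^{14} C(14,j)·(1/5)^j·(4/5)^{14-j} = 1513/6103515625.

1513/6103515625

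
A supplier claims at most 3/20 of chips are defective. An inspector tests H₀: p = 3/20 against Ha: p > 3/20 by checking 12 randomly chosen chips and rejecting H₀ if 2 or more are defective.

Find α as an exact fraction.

α = P(reject H₀ | H₀ true) = P(S ≥ 2 | p = 3/20), S ~ Binomial(12, 3/20).
Computing the lower-tail complement: 1 − 1816410504304549/4096000000000000 = 2279589495695451/4096000000000000.

2279589495695451/4096000000000000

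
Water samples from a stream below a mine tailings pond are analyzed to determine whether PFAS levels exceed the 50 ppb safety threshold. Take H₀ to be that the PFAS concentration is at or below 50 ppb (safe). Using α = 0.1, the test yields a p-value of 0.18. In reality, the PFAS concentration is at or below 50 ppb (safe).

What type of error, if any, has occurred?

No error (correct decision).

Since p = 0.18 ≥ α = 0.1, H₀ is not rejected.
H₀ is true (actually the PFAS concentration is at or below 50 ppb (safe)).
The decision matches the true state — no error.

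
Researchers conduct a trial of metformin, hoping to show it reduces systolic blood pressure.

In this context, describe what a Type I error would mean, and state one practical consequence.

A Type I error would mean concluding that the drug reduces systolic blood pressure when in fact the drug has no effect on systolic blood pressure. Consequence: patients are switched from working treatments to one that does nothing.

With the conventional null hypothesis that the drug has no effect on systolic blood pressure:
A Type I error is rejecting H₀ when H₀ is true.
Here that means concluding that the drug is effective when actually the drug has no effect on systolic blood pressure.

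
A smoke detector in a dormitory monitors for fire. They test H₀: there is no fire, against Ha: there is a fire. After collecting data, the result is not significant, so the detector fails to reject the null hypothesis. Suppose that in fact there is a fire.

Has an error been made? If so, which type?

Type II error

H₀ was not rejected, but H₀ is actually false.
Failing to reject a false null hypothesis is a Type II error (false negative).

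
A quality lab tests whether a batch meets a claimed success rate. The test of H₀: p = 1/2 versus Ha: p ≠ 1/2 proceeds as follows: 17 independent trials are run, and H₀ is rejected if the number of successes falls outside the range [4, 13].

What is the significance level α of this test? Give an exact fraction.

417/32768

α = P(S ≤ 3 or S ≥ 14 | p = 1/2), S ~ Binomial(17, 1/2).
The two tails are symmetric, so α = 2·(1 + 17 + 136 + 680)/2^17 = 1668/131072 = 417/32768.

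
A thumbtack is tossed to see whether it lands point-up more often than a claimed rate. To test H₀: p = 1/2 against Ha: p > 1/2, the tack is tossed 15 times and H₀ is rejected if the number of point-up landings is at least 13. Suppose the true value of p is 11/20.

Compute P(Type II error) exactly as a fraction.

32418940857512713659/32768000000000000000

Under the alternative p = 11/20, X ~ Binomial(15, 11/20); β is the probability the test does not reject, P(X < 13).
Adding the binomial probabilities P(X=0)+…+P(X=12) at p = 11/20 gives 32418940857512713659/32768000000000000000.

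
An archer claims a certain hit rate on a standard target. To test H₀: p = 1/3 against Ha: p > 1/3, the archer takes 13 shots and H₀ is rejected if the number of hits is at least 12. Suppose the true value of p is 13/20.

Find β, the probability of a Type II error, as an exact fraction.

Under the alternative p = 13/20, K ~ Binomial(13, 13/20); β is the probability the test does not reject, P(K < 12).
Summing C(13,j)·(13/20)^j·(7/20)^{13-j} for j = 0..11 gives 9937124893407747/10240000000000000.

9937124893407747/10240000000000000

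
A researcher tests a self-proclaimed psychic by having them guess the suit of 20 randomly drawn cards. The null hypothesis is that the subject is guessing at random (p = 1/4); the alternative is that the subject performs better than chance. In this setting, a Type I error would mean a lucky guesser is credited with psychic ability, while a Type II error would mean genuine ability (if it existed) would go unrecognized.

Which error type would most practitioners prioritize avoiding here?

The Type I consequence (a lucky guesser is credited with psychic ability) is more severe than the Type II consequence (genuine ability (if it existed) would go unrecognized).

Type I error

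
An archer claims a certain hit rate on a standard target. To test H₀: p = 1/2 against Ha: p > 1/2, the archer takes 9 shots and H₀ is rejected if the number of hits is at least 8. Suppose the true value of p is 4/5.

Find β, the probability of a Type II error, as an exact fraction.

A Type II error is failing to reject when Ha holds: with p = 4/5, β = P(Y ≤ 7).
Equivalently, β = 1 − P(Y ≥ 8) = 1101157/1953125.

1101157/1953125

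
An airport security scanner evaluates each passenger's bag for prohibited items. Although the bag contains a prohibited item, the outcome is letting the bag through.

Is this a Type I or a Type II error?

The null hypothesis here is that the bag contains no prohibited items.
'Letting the bag through' corresponds to failing to reject H₀.
H₀ was not rejected but H₀ is false — a Type II error (false negative).

Type II error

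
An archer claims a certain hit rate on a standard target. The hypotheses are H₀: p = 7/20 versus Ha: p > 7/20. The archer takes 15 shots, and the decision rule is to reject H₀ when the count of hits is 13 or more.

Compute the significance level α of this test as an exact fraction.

1856296550387713/32768000000000000000

Under H₀, X ~ Binomial(15, 7/20), and α = P(X ≥ 13).
Summing C(15,j)(7/20)^j(13/20)^{15−j} for j = 13,…,15 gives 1856296550387713/32768000000000000000.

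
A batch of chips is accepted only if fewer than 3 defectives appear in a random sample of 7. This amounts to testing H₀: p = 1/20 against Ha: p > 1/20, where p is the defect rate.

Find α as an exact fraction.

961803/256000000

The significance level is the probability, assuming p = 1/20, of seeing 3 or more defectives in 7 draws.
α = 1 − P(K ≤ 2) = 1 − 255038197/256000000 = 961803/256000000.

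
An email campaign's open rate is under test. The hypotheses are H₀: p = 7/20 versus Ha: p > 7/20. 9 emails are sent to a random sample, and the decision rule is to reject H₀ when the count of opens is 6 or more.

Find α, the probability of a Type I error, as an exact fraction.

The Type I error probability is α = P(S ≥ 6) computed under H₀, where S ~ Binomial(9, 7/20).
Adding the binomial terms for j = 6 through 9 with p = 7/20 yields 6859289647/128000000000.

6859289647/128000000000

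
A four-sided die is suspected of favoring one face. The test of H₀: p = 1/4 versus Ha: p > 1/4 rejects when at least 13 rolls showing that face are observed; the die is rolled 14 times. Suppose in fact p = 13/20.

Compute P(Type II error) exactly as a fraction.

β = P(fail to reject H₀ | Ha true) = P(K ≤ 12 | p = 13/20), K ~ Binomial(14, 13/20).
Adding the binomial probabilities P(K=0)+…+P(K=12) at p = 13/20 gives 1604780863168259917/1638400000000000000.

1604780863168259917/1638400000000000000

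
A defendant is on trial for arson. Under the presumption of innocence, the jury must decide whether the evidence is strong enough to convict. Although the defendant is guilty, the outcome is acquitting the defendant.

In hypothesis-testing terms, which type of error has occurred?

Type II error

The null hypothesis here is that the defendant is innocent.
'Acquitting the defendant' corresponds to failing to reject H₀.
H₀ was not rejected but H₀ is false — a Type II error (false negative).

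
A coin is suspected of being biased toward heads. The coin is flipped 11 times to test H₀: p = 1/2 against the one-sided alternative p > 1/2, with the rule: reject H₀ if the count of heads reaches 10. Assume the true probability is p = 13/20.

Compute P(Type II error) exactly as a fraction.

A Type II error is failing to reject when Ha holds: with p = 13/20, β = P(K ≤ 9).
Adding the binomial probabilities P(K=0)+…+P(K=9) at p = 13/20 gives 19239273573359/20480000000000.

19239273573359/20480000000000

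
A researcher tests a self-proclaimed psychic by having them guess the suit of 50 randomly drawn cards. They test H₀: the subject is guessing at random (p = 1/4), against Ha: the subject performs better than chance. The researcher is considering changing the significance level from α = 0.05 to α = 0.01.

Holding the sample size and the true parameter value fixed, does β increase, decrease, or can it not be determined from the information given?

It increases.

Lowering α raises the bar for rejection; under Ha, the test now fails to reject on outcomes it previously would have rejected.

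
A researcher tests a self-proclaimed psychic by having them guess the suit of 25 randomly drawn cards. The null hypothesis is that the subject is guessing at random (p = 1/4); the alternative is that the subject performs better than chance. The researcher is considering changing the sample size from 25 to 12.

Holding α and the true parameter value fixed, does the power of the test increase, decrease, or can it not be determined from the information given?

Reducing n widens both sampling distributions, so the test has less ability to distinguish Ha from H₀.
Since power = 1 − β and β increases, power decreases.

It decreases.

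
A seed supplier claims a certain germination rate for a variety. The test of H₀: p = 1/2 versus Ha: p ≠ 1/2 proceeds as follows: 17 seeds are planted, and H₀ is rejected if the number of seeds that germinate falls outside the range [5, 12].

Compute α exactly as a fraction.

1607/32768

The significance level is the null-hypothesis probability of the rejection region {≤4} ∪ {≥13}.
Each tail has probability (1 + 17 + 136 + 680 + 2380)/131072; doubling gives α = 6428/131072 = 1607/32768.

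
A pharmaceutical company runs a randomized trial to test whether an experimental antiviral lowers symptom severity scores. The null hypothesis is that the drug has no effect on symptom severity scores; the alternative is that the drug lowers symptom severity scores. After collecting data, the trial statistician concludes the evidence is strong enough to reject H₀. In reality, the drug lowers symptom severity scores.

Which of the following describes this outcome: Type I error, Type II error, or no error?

The test rejected a false H₀ — the decision matches the true state.

Neither — the decision is correct.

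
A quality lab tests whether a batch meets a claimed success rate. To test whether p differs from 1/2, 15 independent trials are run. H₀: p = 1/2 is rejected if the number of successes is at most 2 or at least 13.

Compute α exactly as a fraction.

121/16384

α = P(Y ≤ 2 or Y ≥ 13 | p = 1/2), Y ~ Binomial(15, 1/2).
By symmetry, α = 2·P(Y ≤ 2) = 2·(1 + 15 + 105)/32768 = 242/32768 = 121/16384.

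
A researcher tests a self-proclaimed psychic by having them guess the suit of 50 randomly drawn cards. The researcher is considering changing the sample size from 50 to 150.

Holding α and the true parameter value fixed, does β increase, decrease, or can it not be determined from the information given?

It decreases.

More data shrinks sampling variability; the test statistic under Ha concentrates further from the null value, making rejection more likely.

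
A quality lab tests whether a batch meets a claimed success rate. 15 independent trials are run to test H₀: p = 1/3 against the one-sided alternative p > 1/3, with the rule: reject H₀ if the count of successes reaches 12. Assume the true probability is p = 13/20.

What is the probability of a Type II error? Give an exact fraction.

6777270377107586237/8192000000000000000

A Type II error is failing to reject when Ha holds: with p = 13/20, β = P(S ≤ 11).
Adding the binomial probabilities P(S=0)+…+P(S=11) at p = 13/20 gives 6777270377107586237/8192000000000000000.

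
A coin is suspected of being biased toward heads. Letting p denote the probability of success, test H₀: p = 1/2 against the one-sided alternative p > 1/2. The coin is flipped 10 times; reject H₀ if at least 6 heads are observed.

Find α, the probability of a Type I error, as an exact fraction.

Under H₀, K ~ Binomial(10, 1/2), and α = P(K ≥ 6).
P(K ≥ 6) = [C(10,6) + C(10,7) + C(10,8) + C(10,9) + C(10,10)] / 2^10 = (210 + 120 + 45 + 10 + 1) / 1024 = 386/1024 = 193/512.

193/512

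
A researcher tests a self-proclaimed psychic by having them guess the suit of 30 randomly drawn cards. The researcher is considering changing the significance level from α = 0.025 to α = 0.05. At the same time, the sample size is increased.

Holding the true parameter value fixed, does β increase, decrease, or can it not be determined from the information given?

A larger α widens the rejection region, so when the alternative is true more outcomes lead to rejection — failing to reject becomes less likely. More data shrinks sampling variability; the test statistic under Ha concentrates further from the null value, making rejection more likely. Both changes push β in the same direction.

It decreases.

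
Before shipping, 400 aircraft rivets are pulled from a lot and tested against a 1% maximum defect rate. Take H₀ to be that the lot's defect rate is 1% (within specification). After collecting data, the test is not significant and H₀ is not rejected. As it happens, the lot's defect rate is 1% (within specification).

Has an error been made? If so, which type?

No error — this is a correct decision.

The test retained a true H₀ — the decision matches the true state.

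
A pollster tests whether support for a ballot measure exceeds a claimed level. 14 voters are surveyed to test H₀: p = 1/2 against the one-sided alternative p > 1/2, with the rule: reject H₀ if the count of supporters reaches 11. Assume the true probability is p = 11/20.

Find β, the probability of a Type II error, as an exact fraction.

767413934602409223/819200000000000000

Under the alternative p = 11/20, Y ~ Binomial(14, 11/20); β is the probability the test does not reject, P(Y < 11).
Equivalently, β = 1 − P(Y ≥ 11) = 767413934602409223/819200000000000000.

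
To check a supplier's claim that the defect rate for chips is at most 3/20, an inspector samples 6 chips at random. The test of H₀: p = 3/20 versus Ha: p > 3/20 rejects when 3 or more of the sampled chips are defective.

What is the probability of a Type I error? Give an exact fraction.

Under H₀, S ~ Binomial(6, 3/20); the Type I error rate is P(S ≥ 3).
Via the complement, α = 1 − Σ_{j=0}^{2} C(6,j)(3/20)^j(17/20)^{6-j} = 302967/6400000.

302967/6400000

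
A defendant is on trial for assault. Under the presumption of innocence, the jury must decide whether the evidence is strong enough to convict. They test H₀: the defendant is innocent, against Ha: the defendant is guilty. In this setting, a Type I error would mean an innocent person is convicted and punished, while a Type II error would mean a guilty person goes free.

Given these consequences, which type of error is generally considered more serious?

The Type I consequence (an innocent person is convicted and punished) is more severe than the Type II consequence (a guilty person goes free).

Type I error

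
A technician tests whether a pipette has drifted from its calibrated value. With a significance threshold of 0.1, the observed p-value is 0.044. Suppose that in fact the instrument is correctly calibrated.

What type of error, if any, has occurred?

The conventional null hypothesis is that the instrument is correctly calibrated.
Since p = 0.044 < α = 0.1, H₀ is rejected.
H₀ is true (actually the instrument is correctly calibrated).
Rejecting a true H₀ is a Type I error.

Type I error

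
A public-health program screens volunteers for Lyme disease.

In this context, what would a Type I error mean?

A Type I error would mean concluding that the patient has Lyme disease when in fact the patient does not have Lyme disease.

With the conventional null hypothesis that the patient does not have Lyme disease:
A Type I error is rejecting H₀ when H₀ is true.
Here that means flagging the patient as positive and ordering follow-up testing when actually the patient does not have Lyme disease.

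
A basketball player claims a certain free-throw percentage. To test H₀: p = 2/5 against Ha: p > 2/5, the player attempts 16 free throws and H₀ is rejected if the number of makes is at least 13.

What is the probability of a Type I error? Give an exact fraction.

28639232/30517578125

α = P(reject H₀ | H₀ true) = P(Y ≥ 13 | p = 2/5), with Y ~ Binomial(16, 2/5).
P(Y ≥ 13) = Σ_{j=13}^{16} C(16,j)·(2/5)^j·(3/5)^{16-j} = 28639232/30517578125.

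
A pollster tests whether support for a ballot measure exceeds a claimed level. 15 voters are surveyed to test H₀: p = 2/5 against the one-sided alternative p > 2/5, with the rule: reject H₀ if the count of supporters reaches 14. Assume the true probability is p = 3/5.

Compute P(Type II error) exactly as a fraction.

β = P(fail to reject H₀ | Ha true) = P(Y ≤ 13 | p = 3/5), Y ~ Binomial(15, 3/5).
Adding the binomial probabilities P(Y=0)+…+P(Y=13) at p = 3/5 gives 30359740148/30517578125.

30359740148/30517578125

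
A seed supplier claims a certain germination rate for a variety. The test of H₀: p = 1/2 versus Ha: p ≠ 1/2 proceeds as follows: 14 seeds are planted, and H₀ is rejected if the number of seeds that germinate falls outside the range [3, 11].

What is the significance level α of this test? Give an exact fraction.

53/4096

α = P(X ≤ 2 or X ≥ 12 | p = 1/2), X ~ Binomial(14, 1/2).
Each tail has probability (1 + 14 + 91)/16384; doubling gives α = 212/16384 = 53/4096.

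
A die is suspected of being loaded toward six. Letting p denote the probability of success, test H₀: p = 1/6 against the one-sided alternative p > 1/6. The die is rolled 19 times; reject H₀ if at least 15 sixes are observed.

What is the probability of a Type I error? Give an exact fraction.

212333/50779978334208

α = P(reject H₀ | H₀ true) = P(K ≥ 15 | p = 1/6), with K ~ Binomial(19, 1/6).
P(K ≥ 15) = Σ_{j=15}^{19} C(19,j)·(1/6)^j·(5/6)^{19-j} = 212333/50779978334208.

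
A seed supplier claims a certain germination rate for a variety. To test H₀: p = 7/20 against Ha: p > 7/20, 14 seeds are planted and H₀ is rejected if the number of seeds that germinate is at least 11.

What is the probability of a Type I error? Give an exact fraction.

906230596911073/819200000000000000

Under H₀, K ~ Binomial(14, 7/20), and α = P(K ≥ 11).
Adding the binomial terms for j = 11 through 14 with p = 7/20 yields 906230596911073/819200000000000000.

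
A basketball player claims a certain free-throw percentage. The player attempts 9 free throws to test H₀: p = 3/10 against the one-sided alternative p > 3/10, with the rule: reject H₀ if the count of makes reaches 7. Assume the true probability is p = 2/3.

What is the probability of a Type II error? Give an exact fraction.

A Type II error is failing to reject when Ha holds: with p = 2/3, β = P(S ≤ 6).
Equivalently, β = 1 − P(S ≥ 7) = 12259/19683.

12259/19683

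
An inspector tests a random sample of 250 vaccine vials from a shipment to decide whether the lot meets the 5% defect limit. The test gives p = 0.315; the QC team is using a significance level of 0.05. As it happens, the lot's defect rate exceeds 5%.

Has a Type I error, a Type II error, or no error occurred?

Type II error

The conventional null hypothesis is that the lot's defect rate is 5% (within specification).
Since p = 0.315 ≥ α = 0.05, H₀ is not rejected.
H₀ is false (actually the lot's defect rate exceeds 5%).
Failing to reject a false H₀ is a Type II error.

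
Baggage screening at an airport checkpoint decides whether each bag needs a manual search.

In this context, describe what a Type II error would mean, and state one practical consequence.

With the conventional null hypothesis that the bag contains no prohibited items:
A Type II error is failing to reject H₀ when H₀ is false.
Here that means letting the bag through when actually the bag contains a prohibited item.

A Type II error would mean concluding that the bag contains no prohibited items (or at least failing to establish that the bag contains a prohibited item) when in fact the bag contains a prohibited item. Consequence: a prohibited item passes through security undetected.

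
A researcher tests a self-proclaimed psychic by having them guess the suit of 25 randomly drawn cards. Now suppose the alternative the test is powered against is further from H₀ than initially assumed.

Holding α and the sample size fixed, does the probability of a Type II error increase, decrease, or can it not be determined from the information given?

The further the true parameter sits from the null value, the more of the Ha sampling distribution falls in the rejection region.

It decreases.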